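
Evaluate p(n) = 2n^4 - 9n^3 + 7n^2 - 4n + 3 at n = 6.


Using direct substitution:
  2 * (6)^4 = 2592
  -9 * (6)^3 = -1944
  7 * (6)^2 = 252
  -4 * (6)^1 = -24
  constant: 3
Sum = 2592 - 1944 + 252 - 24 + 3 = 879


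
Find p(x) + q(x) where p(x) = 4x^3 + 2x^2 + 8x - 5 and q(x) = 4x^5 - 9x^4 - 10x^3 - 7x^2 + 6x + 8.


Align terms by degree and add:
  4x^3 + 2x^2 + 8x - 5
+ 4x^5 - 9x^4 - 10x^3 - 7x^2 + 6x + 8
= 4x^5 - 9x^4 - 6x^3 - 5x^2 + 14x + 3


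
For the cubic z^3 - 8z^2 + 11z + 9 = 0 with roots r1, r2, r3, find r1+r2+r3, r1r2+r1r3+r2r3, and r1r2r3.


Monic cubic z^3+bz^2+cz+d=0: sum=-b, pairwise sum=c, product=-d.
b=-8, c=11, d=9
r1+r2+r3 = 8
r1r2+r1r3+r2r3 = 11
r1r2r3 = -9


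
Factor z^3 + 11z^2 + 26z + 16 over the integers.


Try integer roots (divisors of 16). z=-8: p(-8)=0.
Divide out (z + 8): quotient is z^2 + 3z + 2.
Factor the quadratic: (z + 1)(z + 2)
Result: (z + 8)(z + 1)(z + 2)


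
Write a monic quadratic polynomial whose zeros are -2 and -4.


p(z) = (z + 2)(z + 4)
Expand: z^2 + 6z + 8


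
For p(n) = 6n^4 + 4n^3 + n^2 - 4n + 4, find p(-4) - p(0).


p(-4) = 1316
p(0) = 4
p(-4) - p(0) = 1316 - 4 = 1312


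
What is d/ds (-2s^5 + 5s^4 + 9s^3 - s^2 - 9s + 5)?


Apply the power rule term by term:
  d/ds(-2s^5) = -10s^4
  d/ds(5s^4) = 20s^3
  d/ds(9s^3) = 27s^2
  d/ds(-s^2) = -2s
  d/ds(-9s) = -9
  d/ds(5) = 0
p'(s) = -10s^4 + 20s^3 + 27s^2 - 2s - 9


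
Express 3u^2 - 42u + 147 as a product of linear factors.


Roots satisfy r1 + r2 = -b/a = 14 and r1*r2 = c/a = 49.
So r1 = 7, r2 = 7.
3u^2 - 42u + 147 = 3(u - r1)(u - r2) = 3(u - 7)(u - 7)


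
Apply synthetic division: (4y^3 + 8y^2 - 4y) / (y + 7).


Synthetic division with c = -7. Coefficients: 4, 8, -4, 0
Bring down 4.
  4 * -7 = -28; -28 + 8 = -20
  -20 * -7 = 140; 140 - 4 = 136
  136 * -7 = -952; -952 + 0 = -952
Quotient: 4y^2 - 20y + 136, Remainder: -952


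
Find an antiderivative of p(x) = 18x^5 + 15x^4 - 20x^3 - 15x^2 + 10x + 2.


Reverse power rule on each term:
  ∫ 18x^5 dx = 3x^6
  ∫ 15x^4 dx = 3x^5
  ∫ -20x^3 dx = -5x^4
  ∫ -15x^2 dx = -5x^3
  ∫ 10x dx = 5x^2
  ∫ 2 dx = 2x
F(x) = 3x^6 + 3x^5 - 5x^4 - 5x^3 + 5x^2 + 2x + C


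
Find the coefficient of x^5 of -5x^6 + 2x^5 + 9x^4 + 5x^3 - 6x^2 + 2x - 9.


Read off the coefficient of x^5: 2


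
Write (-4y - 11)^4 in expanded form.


Expand (-4y - 11)^4 by repeated multiplication:
  (-4y - 11)^2 = 16y^2 + 88y + 121
  (-4y - 11)^3 = -64y^3 - 528y^2 - 1452y - 1331
= 256y^4 + 2816y^3 + 11616y^2 + 21296y + 14641


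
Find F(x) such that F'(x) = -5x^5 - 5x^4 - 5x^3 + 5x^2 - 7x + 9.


Reverse power rule on each term:
  ∫ -5x^5 dx = -(5/6)x^6
  ∫ -5x^4 dx = -x^5
  ∫ -5x^3 dx = -(5/4)x^4
  ∫ 5x^2 dx = (5/3)x^3
  ∫ -7x dx = -(7/2)x^2
  ∫ 9 dx = 9x
F(x) = -(5/6)x^6 - x^5 - (5/4)x^4 + (5/3)x^3 - (7/2)x^2 + 9x + C


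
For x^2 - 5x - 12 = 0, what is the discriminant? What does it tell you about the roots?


D = b^2 - 4ac = (-5)^2 - 4(1)(-12) = 25 + 48 = 73
Since D > 0: two distinct irrational roots


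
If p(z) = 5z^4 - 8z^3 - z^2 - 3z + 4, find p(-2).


Using direct substitution:
  5 * (-2)^4 = 80
  -8 * (-2)^3 = 64
  -1 * (-2)^2 = -4
  -3 * (-2)^1 = 6
  constant: 4
Sum = 80 + 64 - 4 + 6 + 4 = 150


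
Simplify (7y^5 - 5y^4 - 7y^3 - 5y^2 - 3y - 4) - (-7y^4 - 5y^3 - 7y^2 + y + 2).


Distribute the minus sign:
  (7y^5 - 5y^4 - 7y^3 - 5y^2 - 3y - 4)
- (-7y^4 - 5y^3 - 7y^2 + y + 2)
Negate second polynomial: 7y^4 + 5y^3 + 7y^2 - y - 2
Add: 7y^5 + 2y^4 - 2y^3 + 2y^2 - 4y - 6


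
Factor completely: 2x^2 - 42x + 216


Roots satisfy r1 + r2 = -b/a = 21 and r1*r2 = c/a = 108.
So r1 = 12, r2 = 9.
2x^2 - 42x + 216 = 2(x - r1)(x - r2) = 2(x - 12)(x - 9)


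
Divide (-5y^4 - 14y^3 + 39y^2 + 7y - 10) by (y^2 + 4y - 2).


(-5y^4 - 14y^3 + 39y^2 + 7y - 10) / (y^2 + 4y - 2)
Step 1: -5y^2 * (y^2 + 4y - 2) = -5y^4 - 20y^3 + 10y^2; subtract.
Step 2: 6y * (y^2 + 4y - 2) = 6y^3 + 24y^2 - 12y; subtract.
Step 3: 5 * (y^2 + 4y - 2) = 5y^2 + 20y - 10; subtract.
Quotient: -5y^2 + 6y + 5, Remainder: -y


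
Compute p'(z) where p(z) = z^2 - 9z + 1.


Apply the power rule term by term:
  d/dz(z^2) = 2z
  d/dz(-9z) = -9
  d/dz(1) = 0
p'(z) = 2z - 9


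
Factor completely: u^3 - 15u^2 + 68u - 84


Try integer roots (divisors of -84). u=6: p(6)=0.
Divide out (u - 6): quotient is u^2 - 9u + 14.
Factor the quadratic: (u - 2)(u - 7)
Result: (u - 6)(u - 2)(u - 7)


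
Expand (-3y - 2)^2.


Expand (-3y - 2)^2 by repeated multiplication:
= 9y^2 + 12y + 4


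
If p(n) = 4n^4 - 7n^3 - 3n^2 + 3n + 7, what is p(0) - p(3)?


p(0) = 7
p(3) = 124
p(0) - p(3) = 7 - 124 = -117


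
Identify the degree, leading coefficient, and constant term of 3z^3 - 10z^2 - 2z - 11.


Highest power of z is 3, with coefficient 3. Constant term is -11.
Degree = 3, leading coefficient = 3, constant term = -11


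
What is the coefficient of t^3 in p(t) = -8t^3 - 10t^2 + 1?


Read off the coefficient of t^3: -8


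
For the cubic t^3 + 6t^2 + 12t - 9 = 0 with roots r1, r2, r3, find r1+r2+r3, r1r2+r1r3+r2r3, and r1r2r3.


Monic cubic t^3+bt^2+ct+d=0: sum=-b, pairwise sum=c, product=-d.
b=6, c=12, d=-9
r1+r2+r3 = -6
r1r2+r1r3+r2r3 = 12
r1r2r3 = 9


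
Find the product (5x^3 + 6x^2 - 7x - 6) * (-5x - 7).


Distribute each term of the first polynomial:
  (5x^3)(-5x - 7) = -25x^4 - 35x^3
  (6x^2)(-5x - 7) = -30x^3 - 42x^2
  (-7x)(-5x - 7) = 35x^2 + 49x
  (-6)(-5x - 7) = 30x + 42
Sum: -25x^4 - 65x^3 - 7x^2 + 79x + 42


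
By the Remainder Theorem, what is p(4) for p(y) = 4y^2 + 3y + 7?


By the Remainder Theorem, the remainder equals p(4):
  4*(4)^2 = 64
  3*(4)^1 = 12
  constant: 7
Sum: 64 + 12 + 7 = 83


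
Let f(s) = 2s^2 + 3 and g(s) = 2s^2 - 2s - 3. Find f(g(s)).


Substitute g(s) into f:
f(g(s)) = 2*(2s^2 - 2s - 3)^2 + 3
(2s^2 - 2s - 3)^2 = 4s^4 - 8s^3 - 8s^2 + 12s + 9
Expand and combine: 8s^4 - 16s^3 - 16s^2 + 24s + 21


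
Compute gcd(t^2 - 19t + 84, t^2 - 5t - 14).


Factor each:
  t^2 - 19t + 84 = (t - 7)(t - 12)
  t^2 - 5t - 14 = (t - 7)(t + 2)
Common monic factor: t - 7


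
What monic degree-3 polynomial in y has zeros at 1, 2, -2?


p(y) = (y - 1)(y - 2)(y + 2)
Expand: y^3 - y^2 - 4y + 4


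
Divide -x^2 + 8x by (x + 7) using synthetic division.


Synthetic division with c = -7. Coefficients: -1, 8, 0
Bring down -1.
  -1 * -7 = 7; 7 + 8 = 15
  15 * -7 = -105; -105 + 0 = -105
Quotient: -x + 15, Remainder: -105


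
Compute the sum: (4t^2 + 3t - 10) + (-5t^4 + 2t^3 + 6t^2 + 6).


Align terms by degree and add:
  4t^2 + 3t - 10
  -5t^4 + 2t^3 + 6t^2 + 6
= -5t^4 + 2t^3 + 10t^2 + 3t - 4


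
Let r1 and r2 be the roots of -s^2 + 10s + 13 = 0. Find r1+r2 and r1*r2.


For as^2+bs+c=0: sum = -b/a, product = c/a.
a=-1, b=10, c=13
Sum = -(10)/-1 = 10
Product = (13)/-1 = -13


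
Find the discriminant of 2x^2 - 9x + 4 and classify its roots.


D = b^2 - 4ac = (-9)^2 - 4(2)(4) = 81 - 32 = 49
Since D > 0: two distinct rational roots


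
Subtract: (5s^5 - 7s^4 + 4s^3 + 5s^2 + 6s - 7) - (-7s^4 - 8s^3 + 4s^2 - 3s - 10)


Distribute the minus sign:
  (5s^5 - 7s^4 + 4s^3 + 5s^2 + 6s - 7)
- (-7s^4 - 8s^3 + 4s^2 - 3s - 10)
Negate second polynomial: 7s^4 + 8s^3 - 4s^2 + 3s + 10
Add: 5s^5 + 12s^3 + s^2 + 9s + 3


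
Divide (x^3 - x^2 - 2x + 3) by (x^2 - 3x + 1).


(x^3 - x^2 - 2x + 3) / (x^2 - 3x + 1)
Step 1: x * (x^2 - 3x + 1) = x^3 - 3x^2 + x; subtract.
Step 2: 2 * (x^2 - 3x + 1) = 2x^2 - 6x + 2; subtract.
Quotient: x + 2, Remainder: 3x + 1


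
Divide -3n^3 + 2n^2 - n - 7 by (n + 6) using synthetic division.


Synthetic division with c = -6. Coefficients: -3, 2, -1, -7
Bring down -3.
  -3 * -6 = 18; 18 + 2 = 20
  20 * -6 = -120; -120 - 1 = -121
  -121 * -6 = 726; 726 - 7 = 719
Quotient: -3n^2 + 20n - 121, Remainder: 719


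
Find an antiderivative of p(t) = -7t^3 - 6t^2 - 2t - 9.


Reverse power rule on each term:
  ∫ -7t^3 dt = -(7/4)t^4
  ∫ -6t^2 dt = -2t^3
  ∫ -2t dt = -t^2
  ∫ -9 dt = -9t
F(t) = -(7/4)t^4 - 2t^3 - t^2 - 9t + C


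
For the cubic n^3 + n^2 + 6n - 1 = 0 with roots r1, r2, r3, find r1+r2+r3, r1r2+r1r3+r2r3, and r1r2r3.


Monic cubic n^3+bn^2+cn+d=0: sum=-b, pairwise sum=c, product=-d.
b=1, c=6, d=-1
r1+r2+r3 = -1
r1r2+r1r3+r2r3 = 6
r1r2r3 = 1


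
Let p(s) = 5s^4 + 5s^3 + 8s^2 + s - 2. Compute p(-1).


Using direct substitution:
  5 * (-1)^4 = 5
  5 * (-1)^3 = -5
  8 * (-1)^2 = 8
  1 * (-1)^1 = -1
  constant: -2
Sum = 5 - 5 + 8 - 1 - 2 = 5


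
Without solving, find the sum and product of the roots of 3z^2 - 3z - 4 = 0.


For az^2+bz+c=0: sum = -b/a, product = c/a.
a=3, b=-3, c=-4
Sum = -(-3)/3 = 1
Product = (-4)/3 = -4/3


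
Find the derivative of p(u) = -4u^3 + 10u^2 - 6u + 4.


Apply the power rule term by term:
  d/du(-4u^3) = -12u^2
  d/du(10u^2) = 20u
  d/du(-6u) = -6
  d/du(4) = 0
p'(u) = -12u^2 + 20u - 6


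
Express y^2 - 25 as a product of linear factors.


Roots satisfy r1 + r2 = -b/a = 0 and r1*r2 = c/a = -25.
So r1 = 5, r2 = -5.
y^2 - 25 = (y - r1)(y - r2) = (y - 5)(y + 5)


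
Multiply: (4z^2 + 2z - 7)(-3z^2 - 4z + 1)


Distribute each term of the first polynomial:
  (4z^2)(-3z^2 - 4z + 1) = -12z^4 - 16z^3 + 4z^2
  (2z)(-3z^2 - 4z + 1) = -6z^3 - 8z^2 + 2z
  (-7)(-3z^2 - 4z + 1) = 21z^2 + 28z - 7
Sum: -12z^4 - 22z^3 + 17z^2 + 30z - 7


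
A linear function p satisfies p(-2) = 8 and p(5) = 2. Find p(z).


p(z) = mz + b. Using p(-2)=8, p(5)=2:
m = (8 - 2)/(-2 - 5) = 6/-7 = -6/7
b = 8 - m*(-2) = 8 - 12/7 = 44/7
p(z) = -(6/7)z + (44/7)


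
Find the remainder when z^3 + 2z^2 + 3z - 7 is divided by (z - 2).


By the Remainder Theorem, the remainder equals p(2):
  1*(2)^3 = 8
  2*(2)^2 = 8
  3*(2)^1 = 6
  constant: -7
Sum: 8 + 8 + 6 - 7 = 15


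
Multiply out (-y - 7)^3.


Expand (-y - 7)^3 by repeated multiplication:
  (-y - 7)^2 = y^2 + 14y + 49
= -y^3 - 21y^2 - 147y - 343


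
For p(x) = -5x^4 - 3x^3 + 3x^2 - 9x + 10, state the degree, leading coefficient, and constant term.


Highest power of x is 4, with coefficient -5. Constant term is 10.
Degree = 4, leading coefficient = -5, constant term = 10


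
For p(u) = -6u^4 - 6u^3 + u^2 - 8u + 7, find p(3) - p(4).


p(3) = -656
p(4) = -1929
p(3) - p(4) = -656 + 1929 = 1273


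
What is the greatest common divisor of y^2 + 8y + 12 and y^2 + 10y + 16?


Factor each:
  y^2 + 8y + 12 = (y + 2)(y + 6)
  y^2 + 10y + 16 = (y + 2)(y + 8)
Common monic factor: y + 2


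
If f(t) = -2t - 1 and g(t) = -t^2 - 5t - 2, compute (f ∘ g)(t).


Substitute g(t) into f:
f(g(t)) = -2*(-t^2 - 5t - 2) + (-1)
Expand and combine: 2t^2 + 10t + 3


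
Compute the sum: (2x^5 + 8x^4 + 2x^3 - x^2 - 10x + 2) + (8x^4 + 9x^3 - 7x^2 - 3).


Align terms by degree and add:
  2x^5 + 8x^4 + 2x^3 - x^2 - 10x + 2
+ 8x^4 + 9x^3 - 7x^2 - 3
= 2x^5 + 16x^4 + 11x^3 - 8x^2 - 10x - 1


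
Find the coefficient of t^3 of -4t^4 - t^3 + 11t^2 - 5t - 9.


Read off the coefficient of t^3: -1


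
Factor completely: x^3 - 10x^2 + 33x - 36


Try integer roots (divisors of -36). x=3: p(3)=0.
Divide out (x - 3): quotient is x^2 - 7x + 12.
Factor the quadratic: (x - 3)(x - 4)
Result: (x - 3)(x - 3)(x - 4)


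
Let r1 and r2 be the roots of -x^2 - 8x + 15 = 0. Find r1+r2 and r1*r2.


For ax^2+bx+c=0: sum = -b/a, product = c/a.
a=-1, b=-8, c=15
Sum = -(-8)/-1 = -8
Product = (15)/-1 = -15


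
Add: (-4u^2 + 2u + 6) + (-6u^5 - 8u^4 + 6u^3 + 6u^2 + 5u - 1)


Align terms by degree and add:
  -4u^2 + 2u + 6
  -6u^5 - 8u^4 + 6u^3 + 6u^2 + 5u - 1
= -6u^5 - 8u^4 + 6u^3 + 2u^2 + 7u + 5


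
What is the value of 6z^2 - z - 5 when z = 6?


Using direct substitution:
  6 * (6)^2 = 216
  -1 * (6)^1 = -6
  constant: -5
Sum = 216 - 6 - 5 = 205


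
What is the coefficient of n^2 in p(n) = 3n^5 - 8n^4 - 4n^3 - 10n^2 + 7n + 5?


Read off the coefficient of n^2: -10


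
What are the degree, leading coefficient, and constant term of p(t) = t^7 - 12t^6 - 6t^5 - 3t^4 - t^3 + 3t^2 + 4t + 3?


Highest power of t is 7, with coefficient 1. Constant term is 3.
Degree = 7, leading coefficient = 1, constant term = 3


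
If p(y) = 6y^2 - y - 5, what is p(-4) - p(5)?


p(-4) = 95
p(5) = 140
p(-4) - p(5) = 95 - 140 = -45


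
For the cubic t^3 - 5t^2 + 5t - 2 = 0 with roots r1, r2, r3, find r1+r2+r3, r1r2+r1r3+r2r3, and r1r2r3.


Monic cubic t^3+bt^2+ct+d=0: sum=-b, pairwise sum=c, product=-d.
b=-5, c=5, d=-2
r1+r2+r3 = 5
r1r2+r1r3+r2r3 = 5
r1r2r3 = 2


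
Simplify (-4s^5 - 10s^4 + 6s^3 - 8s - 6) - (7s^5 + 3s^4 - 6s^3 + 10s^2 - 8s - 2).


Distribute the minus sign:
  (-4s^5 - 10s^4 + 6s^3 - 8s - 6)
- (7s^5 + 3s^4 - 6s^3 + 10s^2 - 8s - 2)
Negate second polynomial: -7s^5 - 3s^4 + 6s^3 - 10s^2 + 8s + 2
Add: -11s^5 - 13s^4 + 12s^3 - 10s^2 - 4


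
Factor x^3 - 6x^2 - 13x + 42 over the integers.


Try integer roots (divisors of 42). x=2: p(2)=0.
Divide out (x - 2): quotient is x^2 - 4x - 21.
Factor the quadratic: (x - 7)(x + 3)
Result: (x - 2)(x - 7)(x + 3)


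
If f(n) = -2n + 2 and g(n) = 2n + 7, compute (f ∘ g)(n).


Substitute g(n) into f:
f(g(n)) = -2*(2n + 7) + 2
Expand and combine: -4n - 12


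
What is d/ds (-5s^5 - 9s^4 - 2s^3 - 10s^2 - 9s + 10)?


Apply the power rule term by term:
  d/ds(-5s^5) = -25s^4
  d/ds(-9s^4) = -36s^3
  d/ds(-2s^3) = -6s^2
  d/ds(-10s^2) = -20s
  d/ds(-9s) = -9
  d/ds(10) = 0
p'(s) = -25s^4 - 36s^3 - 6s^2 - 20s - 9


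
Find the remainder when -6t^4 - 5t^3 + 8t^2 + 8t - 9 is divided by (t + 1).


By the Remainder Theorem, the remainder equals p(-1):
  -6*(-1)^4 = -6
  -5*(-1)^3 = 5
  8*(-1)^2 = 8
  8*(-1)^1 = -8
  constant: -9
Sum: -6 + 5 + 8 - 8 - 9 = -10


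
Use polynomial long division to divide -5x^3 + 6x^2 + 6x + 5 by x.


(-5x^3 + 6x^2 + 6x + 5) / (x)
Step 1: -5x^2 * (x) = -5x^3; subtract.
Step 2: 6x * (x) = 6x^2; subtract.
Step 3: 6 * (x) = 6x; subtract.
Quotient: -5x^2 + 6x + 6, Remainder: 5


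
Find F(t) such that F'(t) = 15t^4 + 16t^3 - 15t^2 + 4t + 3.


Reverse power rule on each term:
  ∫ 15t^4 dt = 3t^5
  ∫ 16t^3 dt = 4t^4
  ∫ -15t^2 dt = -5t^3
  ∫ 4t dt = 2t^2
  ∫ 3 dt = 3t
F(t) = 3t^5 + 4t^4 - 5t^3 + 2t^2 + 3t + C


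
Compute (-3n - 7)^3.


Expand (-3n - 7)^3 by repeated multiplication:
  (-3n - 7)^2 = 9n^2 + 42n + 49
= -27n^3 - 189n^2 - 441n - 343


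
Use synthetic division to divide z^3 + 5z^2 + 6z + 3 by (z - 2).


Synthetic division with c = 2. Coefficients: 1, 5, 6, 3
Bring down 1.
  1 * 2 = 2; 2 + 5 = 7
  7 * 2 = 14; 14 + 6 = 20
  20 * 2 = 40; 40 + 3 = 43
Quotient: z^2 + 7z + 20, Remainder: 43


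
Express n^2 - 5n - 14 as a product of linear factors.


Roots satisfy r1 + r2 = -b/a = 5 and r1*r2 = c/a = -14.
So r1 = 7, r2 = -2.
n^2 - 5n - 14 = (n - r1)(n - r2) = (n - 7)(n + 2)


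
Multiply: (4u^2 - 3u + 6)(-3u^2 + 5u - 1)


Distribute each term of the first polynomial:
  (4u^2)(-3u^2 + 5u - 1) = -12u^4 + 20u^3 - 4u^2
  (-3u)(-3u^2 + 5u - 1) = 9u^3 - 15u^2 + 3u
  (6)(-3u^2 + 5u - 1) = -18u^2 + 30u - 6
Sum: -12u^4 + 29u^3 - 37u^2 + 33u - 6


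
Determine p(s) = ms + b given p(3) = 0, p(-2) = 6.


p(s) = ms + b. Using p(3)=0, p(-2)=6:
m = (0 - 6)/(3 + 2) = -6/5 = -6/5
b = 0 - m*(3) = 0 + 18/5 = 18/5
p(s) = -(6/5)s + (18/5)


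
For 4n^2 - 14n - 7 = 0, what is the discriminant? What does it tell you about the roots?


D = b^2 - 4ac = (-14)^2 - 4(4)(-7) = 196 + 112 = 308
Since D > 0: two distinct irrational roots


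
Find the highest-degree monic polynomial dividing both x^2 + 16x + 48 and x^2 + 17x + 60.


Factor each:
  x^2 + 16x + 48 = (x + 12)(x + 4)
  x^2 + 17x + 60 = (x + 12)(x + 5)
Common monic factor: x + 12


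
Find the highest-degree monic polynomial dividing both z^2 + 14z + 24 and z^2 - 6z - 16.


Factor each:
  z^2 + 14z + 24 = (z + 2)(z + 12)
  z^2 - 6z - 16 = (z + 2)(z - 8)
Common monic factor: z + 2


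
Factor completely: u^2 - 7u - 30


Roots satisfy r1 + r2 = -b/a = 7 and r1*r2 = c/a = -30.
So r1 = -3, r2 = 10.
u^2 - 7u - 30 = (u - r1)(u - r2) = (u + 3)(u - 10)


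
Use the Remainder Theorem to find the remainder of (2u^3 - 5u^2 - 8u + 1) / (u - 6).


By the Remainder Theorem, the remainder equals p(6):
  2*(6)^3 = 432
  -5*(6)^2 = -180
  -8*(6)^1 = -48
  constant: 1
Sum: 432 - 180 - 48 + 1 = 205


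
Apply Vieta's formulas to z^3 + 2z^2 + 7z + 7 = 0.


Monic cubic z^3+bz^2+cz+d=0: sum=-b, pairwise sum=c, product=-d.
b=2, c=7, d=7
r1+r2+r3 = -2
r1r2+r1r3+r2r3 = 7
r1r2r3 = -7


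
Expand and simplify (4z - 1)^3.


Expand (4z - 1)^3 by repeated multiplication:
  (4z - 1)^2 = 16z^2 - 8z + 1
= 64z^3 - 48z^2 + 12z - 1


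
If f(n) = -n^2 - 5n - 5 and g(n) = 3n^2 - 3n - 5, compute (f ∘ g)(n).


Substitute g(n) into f:
f(g(n)) = -1*(3n^2 - 3n - 5)^2 + (-5)*(3n^2 - 3n - 5) + (-5)
(3n^2 - 3n - 5)^2 = 9n^4 - 18n^3 - 21n^2 + 30n + 25
Expand and combine: -9n^4 + 18n^3 + 6n^2 - 15n - 5


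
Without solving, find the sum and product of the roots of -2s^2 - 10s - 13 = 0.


For as^2+bs+c=0: sum = -b/a, product = c/a.
a=-2, b=-10, c=-13
Sum = -(-10)/-2 = -5
Product = (-13)/-2 = 13/2


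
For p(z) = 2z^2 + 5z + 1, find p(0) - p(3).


p(0) = 1
p(3) = 34
p(0) - p(3) = 1 - 34 = -33


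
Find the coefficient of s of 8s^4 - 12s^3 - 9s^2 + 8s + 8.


Read off the coefficient of s: 8


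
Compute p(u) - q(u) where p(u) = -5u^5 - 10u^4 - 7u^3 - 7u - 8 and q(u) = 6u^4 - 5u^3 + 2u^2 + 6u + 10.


Distribute the minus sign:
  (-5u^5 - 10u^4 - 7u^3 - 7u - 8)
- (6u^4 - 5u^3 + 2u^2 + 6u + 10)
Negate second polynomial: -6u^4 + 5u^3 - 2u^2 - 6u - 10
Add: -5u^5 - 16u^4 - 2u^3 - 2u^2 - 13u - 18


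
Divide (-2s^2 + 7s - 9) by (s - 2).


(-2s^2 + 7s - 9) / (s - 2)
Step 1: -2s * (s - 2) = -2s^2 + 4s; subtract.
Step 2: 3 * (s - 2) = 3s - 6; subtract.
Quotient: -2s + 3, Remainder: -3


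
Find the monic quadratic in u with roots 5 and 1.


p(u) = (u - 5)(u - 1)
Expand: u^2 - 6u + 5


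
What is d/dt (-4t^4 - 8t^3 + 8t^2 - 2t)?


Apply the power rule term by term:
  d/dt(-4t^4) = -16t^3
  d/dt(-8t^3) = -24t^2
  d/dt(8t^2) = 16t
  d/dt(-2t) = -2
p'(t) = -16t^3 - 24t^2 + 16t - 2


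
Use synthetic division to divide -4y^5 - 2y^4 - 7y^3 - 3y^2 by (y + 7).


Synthetic division with c = -7. Coefficients: -4, -2, -7, -3, 0, 0
Bring down -4.
  -4 * -7 = 28; 28 - 2 = 26
  26 * -7 = -182; -182 - 7 = -189
  -189 * -7 = 1323; 1323 - 3 = 1320
  1320 * -7 = -9240; -9240 + 0 = -9240
  -9240 * -7 = 64680; 64680 + 0 = 64680
Quotient: -4y^4 + 26y^3 - 189y^2 + 1320y - 9240, Remainder: 64680


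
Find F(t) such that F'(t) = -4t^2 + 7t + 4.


Reverse power rule on each term:
  ∫ -4t^2 dt = -(4/3)t^3
  ∫ 7t dt = (7/2)t^2
  ∫ 4 dt = 4t
F(t) = -(4/3)t^3 + (7/2)t^2 + 4t + C


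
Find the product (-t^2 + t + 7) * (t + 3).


Distribute each term of the first polynomial:
  (-t^2)(t + 3) = -t^3 - 3t^2
  (t)(t + 3) = t^2 + 3t
  (7)(t + 3) = 7t + 21
Sum: -t^3 - 2t^2 + 10t + 21


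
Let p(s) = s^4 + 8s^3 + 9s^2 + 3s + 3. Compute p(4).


Using direct substitution:
  1 * (4)^4 = 256
  8 * (4)^3 = 512
  9 * (4)^2 = 144
  3 * (4)^1 = 12
  constant: 3
Sum = 256 + 512 + 144 + 12 + 3 = 927


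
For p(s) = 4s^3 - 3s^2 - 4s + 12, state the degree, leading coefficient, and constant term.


Highest power of s is 3, with coefficient 4. Constant term is 12.
Degree = 3, leading coefficient = 4, constant term = 12


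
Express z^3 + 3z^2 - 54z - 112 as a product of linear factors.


Try integer roots (divisors of -112). z=-8: p(-8)=0.
Divide out (z + 8): quotient is z^2 - 5z - 14.
Factor the quadratic: (z - 7)(z + 2)
Result: (z + 8)(z - 7)(z + 2)


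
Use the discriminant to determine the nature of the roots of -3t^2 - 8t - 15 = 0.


D = b^2 - 4ac = (-8)^2 - 4(-3)(-15) = 64 - 180 = -116
Since D < 0: two complex conjugate roots (no real roots)


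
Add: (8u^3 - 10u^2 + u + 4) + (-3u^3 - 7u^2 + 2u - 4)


Align terms by degree and add:
  8u^3 - 10u^2 + u + 4
  -3u^3 - 7u^2 + 2u - 4
= 5u^3 - 17u^2 + 3u


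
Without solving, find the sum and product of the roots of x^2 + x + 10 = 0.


For ax^2+bx+c=0: sum = -b/a, product = c/a.
a=1, b=1, c=10
Sum = -(1)/1 = -1
Product = (10)/1 = 10


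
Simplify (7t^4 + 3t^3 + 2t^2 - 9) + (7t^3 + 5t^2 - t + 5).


Align terms by degree and add:
  7t^4 + 3t^3 + 2t^2 - 9
+ 7t^3 + 5t^2 - t + 5
= 7t^4 + 10t^3 + 7t^2 - t - 4


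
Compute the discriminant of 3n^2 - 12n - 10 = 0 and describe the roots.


D = b^2 - 4ac = (-12)^2 - 4(3)(-10) = 144 + 120 = 264
Since D > 0: two distinct irrational roots


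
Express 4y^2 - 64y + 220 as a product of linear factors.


Roots satisfy r1 + r2 = -b/a = 16 and r1*r2 = c/a = 55.
So r1 = 11, r2 = 5.
4y^2 - 64y + 220 = 4(y - r1)(y - r2) = 4(y - 11)(y - 5)


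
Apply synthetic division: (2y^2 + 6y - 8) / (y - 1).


Synthetic division with c = 1. Coefficients: 2, 6, -8
Bring down 2.
  2 * 1 = 2; 2 + 6 = 8
  8 * 1 = 8; 8 - 8 = 0
Quotient: 2y + 8, Remainder: 0


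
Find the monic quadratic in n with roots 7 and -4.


p(n) = (n - 7)(n + 4)
Expand: n^2 - 3n - 28


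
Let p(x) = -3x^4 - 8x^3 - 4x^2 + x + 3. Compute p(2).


Using direct substitution:
  -3 * (2)^4 = -48
  -8 * (2)^3 = -64
  -4 * (2)^2 = -16
  1 * (2)^1 = 2
  constant: 3
Sum = -48 - 64 - 16 + 2 + 3 = -123


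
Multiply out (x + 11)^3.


Expand (x + 11)^3 by repeated multiplication:
  (x + 11)^2 = x^2 + 22x + 121
= x^3 + 33x^2 + 363x + 1331


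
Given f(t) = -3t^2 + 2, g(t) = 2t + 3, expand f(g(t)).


Substitute g(t) into f:
f(g(t)) = -3*(2t + 3)^2 + 2
(2t + 3)^2 = 4t^2 + 12t + 9
Expand and combine: -12t^2 - 36t - 25


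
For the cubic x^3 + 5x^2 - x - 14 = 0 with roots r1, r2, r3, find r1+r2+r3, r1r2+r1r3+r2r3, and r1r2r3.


Monic cubic x^3+bx^2+cx+d=0: sum=-b, pairwise sum=c, product=-d.
b=5, c=-1, d=-14
r1+r2+r3 = -5
r1r2+r1r3+r2r3 = -1
r1r2r3 = 14


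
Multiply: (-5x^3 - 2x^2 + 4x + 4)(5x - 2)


Distribute each term of the first polynomial:
  (-5x^3)(5x - 2) = -25x^4 + 10x^3
  (-2x^2)(5x - 2) = -10x^3 + 4x^2
  (4x)(5x - 2) = 20x^2 - 8x
  (4)(5x - 2) = 20x - 8
Sum: -25x^4 + 24x^2 + 12x - 8


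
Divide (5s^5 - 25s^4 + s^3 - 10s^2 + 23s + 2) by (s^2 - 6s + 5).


(5s^5 - 25s^4 + s^3 - 10s^2 + 23s + 2) / (s^2 - 6s + 5)
Step 1: 5s^3 * (s^2 - 6s + 5) = 5s^5 - 30s^4 + 25s^3; subtract.
Step 2: 5s^2 * (s^2 - 6s + 5) = 5s^4 - 30s^3 + 25s^2; subtract.
Step 3: 6s * (s^2 - 6s + 5) = 6s^3 - 36s^2 + 30s; subtract.
Step 4: 1 * (s^2 - 6s + 5) = s^2 - 6s + 5; subtract.
Quotient: 5s^3 + 5s^2 + 6s + 1, Remainder: -s - 3


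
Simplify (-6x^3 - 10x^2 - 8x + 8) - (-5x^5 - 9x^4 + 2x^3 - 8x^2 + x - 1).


Distribute the minus sign:
  (-6x^3 - 10x^2 - 8x + 8)
- (-5x^5 - 9x^4 + 2x^3 - 8x^2 + x - 1)
Negate second polynomial: 5x^5 + 9x^4 - 2x^3 + 8x^2 - x + 1
Add: 5x^5 + 9x^4 - 8x^3 - 2x^2 - 9x + 9


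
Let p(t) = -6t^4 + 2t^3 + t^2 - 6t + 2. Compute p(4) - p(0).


p(4) = -1414
p(0) = 2
p(4) - p(0) = -1414 - 2 = -1416


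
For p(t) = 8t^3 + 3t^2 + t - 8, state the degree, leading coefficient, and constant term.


Highest power of t is 3, with coefficient 8. Constant term is -8.
Degree = 3, leading coefficient = 8, constant term = -8


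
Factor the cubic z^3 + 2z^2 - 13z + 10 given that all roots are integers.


Try integer roots (divisors of 10). z=2: p(2)=0.
Divide out (z - 2): quotient is z^2 + 4z - 5.
Factor the quadratic: (z + 5)(z - 1)
Result: (z - 2)(z + 5)(z - 1)


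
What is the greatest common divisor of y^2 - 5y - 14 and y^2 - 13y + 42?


Factor each:
  y^2 - 5y - 14 = (y - 7)(y + 2)
  y^2 - 13y + 42 = (y - 7)(y - 6)
Common monic factor: y - 7


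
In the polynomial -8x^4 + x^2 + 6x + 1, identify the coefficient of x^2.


Read off the coefficient of x^2: 1


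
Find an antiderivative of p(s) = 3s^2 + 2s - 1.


Reverse power rule on each term:
  ∫ 3s^2 ds = s^3
  ∫ 2s ds = s^2
  ∫ -1 ds = -s
F(s) = s^3 + s^2 - s + C


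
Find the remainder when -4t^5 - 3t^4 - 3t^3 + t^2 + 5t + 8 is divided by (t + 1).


By the Remainder Theorem, the remainder equals p(-1):
  -4*(-1)^5 = 4
  -3*(-1)^4 = -3
  -3*(-1)^3 = 3
  1*(-1)^2 = 1
  5*(-1)^1 = -5
  constant: 8
Sum: 4 - 3 + 3 + 1 - 5 + 8 = 8


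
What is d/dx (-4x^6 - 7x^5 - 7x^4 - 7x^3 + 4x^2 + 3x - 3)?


Apply the power rule term by term:
  d/dx(-4x^6) = -24x^5
  d/dx(-7x^5) = -35x^4
  d/dx(-7x^4) = -28x^3
  d/dx(-7x^3) = -21x^2
  d/dx(4x^2) = 8x
  d/dx(3x) = 3
  d/dx(-3) = 0
p'(x) = -24x^5 - 35x^4 - 28x^3 - 21x^2 + 8x + 3


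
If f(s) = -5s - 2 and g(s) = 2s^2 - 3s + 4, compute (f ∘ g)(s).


Substitute g(s) into f:
f(g(s)) = -5*(2s^2 - 3s + 4) + (-2)
Expand and combine: -10s^2 + 15s - 22


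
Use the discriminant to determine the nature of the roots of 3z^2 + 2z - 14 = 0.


D = b^2 - 4ac = (2)^2 - 4(3)(-14) = 4 + 168 = 172
Since D > 0: two distinct irrational roots


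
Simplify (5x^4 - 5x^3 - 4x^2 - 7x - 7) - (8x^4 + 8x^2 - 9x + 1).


Distribute the minus sign:
  (5x^4 - 5x^3 - 4x^2 - 7x - 7)
- (8x^4 + 8x^2 - 9x + 1)
Negate second polynomial: -8x^4 - 8x^2 + 9x - 1
Add: -3x^4 - 5x^3 - 12x^2 + 2x - 8


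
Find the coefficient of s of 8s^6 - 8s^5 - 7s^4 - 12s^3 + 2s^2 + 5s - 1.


Read off the coefficient of s: 5


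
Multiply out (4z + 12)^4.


Expand (4z + 12)^4 by repeated multiplication:
  (4z + 12)^2 = 16z^2 + 96z + 144
  (4z + 12)^3 = 64z^3 + 576z^2 + 1728z + 1728
= 256z^4 + 3072z^3 + 13824z^2 + 27648z + 20736


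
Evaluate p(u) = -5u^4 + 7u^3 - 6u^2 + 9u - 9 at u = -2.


Using direct substitution:
  -5 * (-2)^4 = -80
  7 * (-2)^3 = -56
  -6 * (-2)^2 = -24
  9 * (-2)^1 = -18
  constant: -9
Sum = -80 - 56 - 24 - 18 - 9 = -187


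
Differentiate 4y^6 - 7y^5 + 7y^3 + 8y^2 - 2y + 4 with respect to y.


Apply the power rule term by term:
  d/dy(4y^6) = 24y^5
  d/dy(-7y^5) = -35y^4
  d/dy(7y^3) = 21y^2
  d/dy(8y^2) = 16y
  d/dy(-2y) = -2
  d/dy(4) = 0
p'(y) = 24y^5 - 35y^4 + 21y^2 + 16y - 2


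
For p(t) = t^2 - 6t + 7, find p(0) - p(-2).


p(0) = 7
p(-2) = 23
p(0) - p(-2) = 7 - 23 = -16


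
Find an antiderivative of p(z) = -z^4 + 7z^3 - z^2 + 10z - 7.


Reverse power rule on each term:
  ∫ -z^4 dz = -(1/5)z^5
  ∫ 7z^3 dz = (7/4)z^4
  ∫ -z^2 dz = -(1/3)z^3
  ∫ 10z dz = 5z^2
  ∫ -7 dz = -7z
F(z) = -(1/5)z^5 + (7/4)z^4 - (1/3)z^3 + 5z^2 - 7z + C


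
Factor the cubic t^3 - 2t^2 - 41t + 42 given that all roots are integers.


Try integer roots (divisors of 42). t=-6: p(-6)=0.
Divide out (t + 6): quotient is t^2 - 8t + 7.
Factor the quadratic: (t - 7)(t - 1)
Result: (t + 6)(t - 7)(t - 1)


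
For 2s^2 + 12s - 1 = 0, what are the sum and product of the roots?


For as^2+bs+c=0: sum = -b/a, product = c/a.
a=2, b=12, c=-1
Sum = -(12)/2 = -6
Product = (-1)/2 = -1/2


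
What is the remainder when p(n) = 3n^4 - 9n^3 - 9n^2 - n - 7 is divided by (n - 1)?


By the Remainder Theorem, the remainder equals p(1):
  3*(1)^4 = 3
  -9*(1)^3 = -9
  -9*(1)^2 = -9
  -1*(1)^1 = -1
  constant: -7
Sum: 3 - 9 - 9 - 1 - 7 = -23


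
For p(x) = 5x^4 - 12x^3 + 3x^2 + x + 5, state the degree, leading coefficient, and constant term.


Highest power of x is 4, with coefficient 5. Constant term is 5.
Degree = 4, leading coefficient = 5, constant term = 5


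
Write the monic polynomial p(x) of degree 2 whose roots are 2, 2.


p(x) = (x - 2)(x - 2)
Expand: x^2 - 4x + 4


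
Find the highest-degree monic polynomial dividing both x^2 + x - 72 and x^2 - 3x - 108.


Factor each:
  x^2 + x - 72 = (x + 9)(x - 8)
  x^2 - 3x - 108 = (x + 9)(x - 12)
Common monic factor: x + 9


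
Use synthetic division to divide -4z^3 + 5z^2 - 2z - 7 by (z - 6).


Synthetic division with c = 6. Coefficients: -4, 5, -2, -7
Bring down -4.
  -4 * 6 = -24; -24 + 5 = -19
  -19 * 6 = -114; -114 - 2 = -116
  -116 * 6 = -696; -696 - 7 = -703
Quotient: -4z^2 - 19z - 116, Remainder: -703


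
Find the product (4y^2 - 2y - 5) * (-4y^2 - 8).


Distribute each term of the first polynomial:
  (4y^2)(-4y^2 - 8) = -16y^4 - 32y^2
  (-2y)(-4y^2 - 8) = 8y^3 + 16y
  (-5)(-4y^2 - 8) = 20y^2 + 40
Sum: -16y^4 + 8y^3 - 12y^2 + 16y + 40


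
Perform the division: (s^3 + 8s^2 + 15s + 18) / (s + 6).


(s^3 + 8s^2 + 15s + 18) / (s + 6)
Step 1: s^2 * (s + 6) = s^3 + 6s^2; subtract.
Step 2: 2s * (s + 6) = 2s^2 + 12s; subtract.
Step 3: 3 * (s + 6) = 3s + 18; subtract.
Quotient: s^2 + 2s + 3, Remainder: 0


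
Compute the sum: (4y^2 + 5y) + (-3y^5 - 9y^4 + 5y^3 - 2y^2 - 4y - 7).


Align terms by degree and add:
  4y^2 + 5y
  -3y^5 - 9y^4 + 5y^3 - 2y^2 - 4y - 7
= -3y^5 - 9y^4 + 5y^3 + 2y^2 + y - 7


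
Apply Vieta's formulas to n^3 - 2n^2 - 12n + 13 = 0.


Monic cubic n^3+bn^2+cn+d=0: sum=-b, pairwise sum=c, product=-d.
b=-2, c=-12, d=13
r1+r2+r3 = 2
r1r2+r1r3+r2r3 = -12
r1r2r3 = -13


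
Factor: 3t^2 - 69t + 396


Roots satisfy r1 + r2 = -b/a = 23 and r1*r2 = c/a = 132.
So r1 = 12, r2 = 11.
3t^2 - 69t + 396 = 3(t - r1)(t - r2) = 3(t - 12)(t - 11)


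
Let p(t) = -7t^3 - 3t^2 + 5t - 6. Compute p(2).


Using direct substitution:
  -7 * (2)^3 = -56
  -3 * (2)^2 = -12
  5 * (2)^1 = 10
  constant: -6
Sum = -56 - 12 + 10 - 6 = -64


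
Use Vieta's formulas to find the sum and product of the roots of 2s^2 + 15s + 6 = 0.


For as^2+bs+c=0: sum = -b/a, product = c/a.
a=2, b=15, c=6
Sum = -(15)/2 = -15/2
Product = (6)/2 = 3


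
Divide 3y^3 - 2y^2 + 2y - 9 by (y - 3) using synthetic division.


Synthetic division with c = 3. Coefficients: 3, -2, 2, -9
Bring down 3.
  3 * 3 = 9; 9 - 2 = 7
  7 * 3 = 21; 21 + 2 = 23
  23 * 3 = 69; 69 - 9 = 60
Quotient: 3y^2 + 7y + 23, Remainder: 60


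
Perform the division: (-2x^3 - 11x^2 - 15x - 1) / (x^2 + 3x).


(-2x^3 - 11x^2 - 15x - 1) / (x^2 + 3x)
Step 1: -2x * (x^2 + 3x) = -2x^3 - 6x^2; subtract.
Step 2: -5 * (x^2 + 3x) = -5x^2 - 15x; subtract.
Quotient: -2x - 5, Remainder: -1


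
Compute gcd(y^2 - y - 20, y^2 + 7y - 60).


Factor each:
  y^2 - y - 20 = (y - 5)(y + 4)
  y^2 + 7y - 60 = (y - 5)(y + 12)
Common monic factor: y - 5


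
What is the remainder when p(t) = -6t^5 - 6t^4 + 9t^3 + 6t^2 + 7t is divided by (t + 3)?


By the Remainder Theorem, the remainder equals p(-3):
  -6*(-3)^5 = 1458
  -6*(-3)^4 = -486
  9*(-3)^3 = -243
  6*(-3)^2 = 54
  7*(-3)^1 = -21
  constant: 0
Sum: 1458 - 486 - 243 + 54 - 21 + 0 = 762


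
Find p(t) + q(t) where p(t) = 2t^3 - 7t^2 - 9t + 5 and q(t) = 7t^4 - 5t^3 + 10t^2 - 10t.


Align terms by degree and add:
  2t^3 - 7t^2 - 9t + 5
+ 7t^4 - 5t^3 + 10t^2 - 10t
= 7t^4 - 3t^3 + 3t^2 - 19t + 5


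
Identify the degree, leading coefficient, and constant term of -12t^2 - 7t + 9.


Highest power of t is 2, with coefficient -12. Constant term is 9.
Degree = 2, leading coefficient = -12, constant term = 9


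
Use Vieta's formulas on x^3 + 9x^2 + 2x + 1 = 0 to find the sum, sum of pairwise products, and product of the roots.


Monic cubic x^3+bx^2+cx+d=0: sum=-b, pairwise sum=c, product=-d.
b=9, c=2, d=1
r1+r2+r3 = -9
r1r2+r1r3+r2r3 = 2
r1r2r3 = -1


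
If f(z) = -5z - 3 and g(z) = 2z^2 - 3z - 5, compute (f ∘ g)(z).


Substitute g(z) into f:
f(g(z)) = -5*(2z^2 - 3z - 5) + (-3)
Expand and combine: -10z^2 + 15z + 22


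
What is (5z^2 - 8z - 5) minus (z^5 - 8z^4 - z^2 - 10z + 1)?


Distribute the minus sign:
  (5z^2 - 8z - 5)
- (z^5 - 8z^4 - z^2 - 10z + 1)
Negate second polynomial: -z^5 + 8z^4 + z^2 + 10z - 1
Add: -z^5 + 8z^4 + 6z^2 + 2z - 6


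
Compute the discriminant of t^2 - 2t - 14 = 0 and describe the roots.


D = b^2 - 4ac = (-2)^2 - 4(1)(-14) = 4 + 56 = 60
Since D > 0: two distinct irrational roots


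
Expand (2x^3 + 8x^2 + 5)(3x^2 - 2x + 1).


Distribute each term of the first polynomial:
  (2x^3)(3x^2 - 2x + 1) = 6x^5 - 4x^4 + 2x^3
  (8x^2)(3x^2 - 2x + 1) = 24x^4 - 16x^3 + 8x^2
  (5)(3x^2 - 2x + 1) = 15x^2 - 10x + 5
Sum: 6x^5 + 20x^4 - 14x^3 + 23x^2 - 10x + 5


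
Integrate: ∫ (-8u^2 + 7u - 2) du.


Reverse power rule on each term:
  ∫ -8u^2 du = -(8/3)u^3
  ∫ 7u du = (7/2)u^2
  ∫ -2 du = -2u
F(u) = -(8/3)u^3 + (7/2)u^2 - 2u + C


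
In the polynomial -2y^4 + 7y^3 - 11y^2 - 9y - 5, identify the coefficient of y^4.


Read off the coefficient of y^4: -2


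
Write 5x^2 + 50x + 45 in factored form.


Roots satisfy r1 + r2 = -b/a = -10 and r1*r2 = c/a = 9.
So r1 = -1, r2 = -9.
5x^2 + 50x + 45 = 5(x - r1)(x - r2) = 5(x + 1)(x + 9)


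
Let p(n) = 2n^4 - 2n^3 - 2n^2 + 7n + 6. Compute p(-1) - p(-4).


p(-1) = 1
p(-4) = 586
p(-1) - p(-4) = 1 - 586 = -585


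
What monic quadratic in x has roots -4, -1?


p(x) = (x + 4)(x + 1)
Expand: x^2 + 5x + 4


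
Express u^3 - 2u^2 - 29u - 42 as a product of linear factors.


Try integer roots (divisors of -42). u=-3: p(-3)=0.
Divide out (u + 3): quotient is u^2 - 5u - 14.
Factor the quadratic: (u - 7)(u + 2)
Result: (u + 3)(u - 7)(u + 2)


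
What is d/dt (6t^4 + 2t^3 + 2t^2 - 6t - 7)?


Apply the power rule term by term:
  d/dt(6t^4) = 24t^3
  d/dt(2t^3) = 6t^2
  d/dt(2t^2) = 4t
  d/dt(-6t) = -6
  d/dt(-7) = 0
p'(t) = 24t^3 + 6t^2 + 4t - 6


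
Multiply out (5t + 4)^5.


Expand (5t + 4)^5 by repeated multiplication:
  (5t + 4)^2 = 25t^2 + 40t + 16
  (5t + 4)^3 = 125t^3 + 300t^2 + 240t + 64
  (5t + 4)^4 = 625t^4 + 2000t^3 + 2400t^2 + 1280t + 256
= 3125t^5 + 12500t^4 + 20000t^3 + 16000t^2 + 6400t + 1024


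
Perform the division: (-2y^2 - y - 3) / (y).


(-2y^2 - y - 3) / (y)
Step 1: -2y * (y) = -2y^2; subtract.
Step 2: -1 * (y) = -y; subtract.
Quotient: -2y - 1, Remainder: -3


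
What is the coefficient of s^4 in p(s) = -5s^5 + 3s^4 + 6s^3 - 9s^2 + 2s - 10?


Read off the coefficient of s^4: 3


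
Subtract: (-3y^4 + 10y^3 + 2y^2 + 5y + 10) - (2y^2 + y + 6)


Distribute the minus sign:
  (-3y^4 + 10y^3 + 2y^2 + 5y + 10)
- (2y^2 + y + 6)
Negate second polynomial: -2y^2 - y - 6
Add: -3y^4 + 10y^3 + 4y + 4


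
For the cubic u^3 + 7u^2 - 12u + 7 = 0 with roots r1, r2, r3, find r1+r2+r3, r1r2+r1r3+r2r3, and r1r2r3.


Monic cubic u^3+bu^2+cu+d=0: sum=-b, pairwise sum=c, product=-d.
b=7, c=-12, d=7
r1+r2+r3 = -7
r1r2+r1r3+r2r3 = -12
r1r2r3 = -7


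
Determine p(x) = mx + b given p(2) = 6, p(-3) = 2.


p(x) = mx + b. Using p(2)=6, p(-3)=2:
m = (6 - 2)/(2 + 3) = 4/5 = 4/5
b = 6 - m*(2) = 6 - 8/5 = 22/5
p(x) = (4/5)x + (22/5)


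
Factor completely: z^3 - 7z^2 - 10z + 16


Try integer roots (divisors of 16). z=8: p(8)=0.
Divide out (z - 8): quotient is z^2 + z - 2.
Factor the quadratic: (z + 2)(z - 1)
Result: (z - 8)(z + 2)(z - 1)


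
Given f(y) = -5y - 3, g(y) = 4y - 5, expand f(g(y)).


Substitute g(y) into f:
f(g(y)) = -5*(4y - 5) + (-3)
Expand and combine: -20y + 22


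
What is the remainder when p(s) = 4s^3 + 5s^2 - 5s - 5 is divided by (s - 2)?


By the Remainder Theorem, the remainder equals p(2):
  4*(2)^3 = 32
  5*(2)^2 = 20
  -5*(2)^1 = -10
  constant: -5
Sum: 32 + 20 - 10 - 5 = 37


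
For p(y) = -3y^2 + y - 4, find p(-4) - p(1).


p(-4) = -56
p(1) = -6
p(-4) - p(1) = -56 + 6 = -50


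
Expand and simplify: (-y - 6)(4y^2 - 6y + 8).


Distribute each term of the first polynomial:
  (-y)(4y^2 - 6y + 8) = -4y^3 + 6y^2 - 8y
  (-6)(4y^2 - 6y + 8) = -24y^2 + 36y - 48
Sum: -4y^3 - 18y^2 + 28y - 48


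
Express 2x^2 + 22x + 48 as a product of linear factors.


Roots satisfy r1 + r2 = -b/a = -11 and r1*r2 = c/a = 24.
So r1 = -8, r2 = -3.
2x^2 + 22x + 48 = 2(x - r1)(x - r2) = 2(x + 8)(x + 3)


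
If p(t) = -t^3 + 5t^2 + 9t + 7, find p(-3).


Using direct substitution:
  -1 * (-3)^3 = 27
  5 * (-3)^2 = 45
  9 * (-3)^1 = -27
  constant: 7
Sum = 27 + 45 - 27 + 7 = 52


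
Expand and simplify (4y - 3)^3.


Expand (4y - 3)^3 by repeated multiplication:
  (4y - 3)^2 = 16y^2 - 24y + 9
= 64y^3 - 144y^2 + 108y - 27


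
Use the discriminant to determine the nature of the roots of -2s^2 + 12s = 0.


D = b^2 - 4ac = (12)^2 - 4(-2)(0) = 144 = 144
Since D > 0: two distinct rational roots


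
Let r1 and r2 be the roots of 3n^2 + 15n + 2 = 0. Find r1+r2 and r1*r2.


For an^2+bn+c=0: sum = -b/a, product = c/a.
a=3, b=15, c=2
Sum = -(15)/3 = -5
Product = (2)/3 = 2/3


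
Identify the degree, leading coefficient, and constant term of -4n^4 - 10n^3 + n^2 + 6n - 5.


Highest power of n is 4, with coefficient -4. Constant term is -5.
Degree = 4, leading coefficient = -4, constant term = -5


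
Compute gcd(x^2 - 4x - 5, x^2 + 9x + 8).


Factor each:
  x^2 - 4x - 5 = (x + 1)(x - 5)
  x^2 + 9x + 8 = (x + 1)(x + 8)
Common monic factor: x + 1


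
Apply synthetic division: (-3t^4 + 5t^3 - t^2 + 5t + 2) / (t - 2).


Synthetic division with c = 2. Coefficients: -3, 5, -1, 5, 2
Bring down -3.
  -3 * 2 = -6; -6 + 5 = -1
  -1 * 2 = -2; -2 - 1 = -3
  -3 * 2 = -6; -6 + 5 = -1
  -1 * 2 = -2; -2 + 2 = 0
Quotient: -3t^3 - t^2 - 3t - 1, Remainder: 0


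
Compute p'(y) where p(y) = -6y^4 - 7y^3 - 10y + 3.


Apply the power rule term by term:
  d/dy(-6y^4) = -24y^3
  d/dy(-7y^3) = -21y^2
  d/dy(-10y) = -10
  d/dy(3) = 0
p'(y) = -24y^3 - 21y^2 - 10


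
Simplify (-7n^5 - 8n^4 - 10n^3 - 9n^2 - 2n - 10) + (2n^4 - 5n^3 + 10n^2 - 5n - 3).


Align terms by degree and add:
  -7n^5 - 8n^4 - 10n^3 - 9n^2 - 2n - 10
+ 2n^4 - 5n^3 + 10n^2 - 5n - 3
= -7n^5 - 6n^4 - 15n^3 + n^2 - 7n - 13


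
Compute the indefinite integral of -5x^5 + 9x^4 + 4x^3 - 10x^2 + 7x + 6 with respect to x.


Reverse power rule on each term:
  ∫ -5x^5 dx = -(5/6)x^6
  ∫ 9x^4 dx = (9/5)x^5
  ∫ 4x^3 dx = x^4
  ∫ -10x^2 dx = -(10/3)x^3
  ∫ 7x dx = (7/2)x^2
  ∫ 6 dx = 6x
F(x) = -(5/6)x^6 + (9/5)x^5 + x^4 - (10/3)x^3 + (7/2)x^2 + 6x + C


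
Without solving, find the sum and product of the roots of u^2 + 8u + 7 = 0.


For au^2+bu+c=0: sum = -b/a, product = c/a.
a=1, b=8, c=7
Sum = -(8)/1 = -8
Product = (7)/1 = 7


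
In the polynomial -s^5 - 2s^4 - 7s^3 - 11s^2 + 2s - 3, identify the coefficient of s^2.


Read off the coefficient of s^2: -11


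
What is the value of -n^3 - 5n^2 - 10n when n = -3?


Using direct substitution:
  -1 * (-3)^3 = 27
  -5 * (-3)^2 = -45
  -10 * (-3)^1 = 30
  constant: 0
Sum = 27 - 45 + 30 + 0 = 12


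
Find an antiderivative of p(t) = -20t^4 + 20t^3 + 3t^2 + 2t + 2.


Reverse power rule on each term:
  ∫ -20t^4 dt = -4t^5
  ∫ 20t^3 dt = 5t^4
  ∫ 3t^2 dt = t^3
  ∫ 2t dt = t^2
  ∫ 2 dt = 2t
F(t) = -4t^5 + 5t^4 + t^3 + t^2 + 2t + C


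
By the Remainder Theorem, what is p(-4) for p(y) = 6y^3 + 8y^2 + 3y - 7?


By the Remainder Theorem, the remainder equals p(-4):
  6*(-4)^3 = -384
  8*(-4)^2 = 128
  3*(-4)^1 = -12
  constant: -7
Sum: -384 + 128 - 12 - 7 = -275


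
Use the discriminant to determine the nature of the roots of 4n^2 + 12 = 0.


D = b^2 - 4ac = (0)^2 - 4(4)(12) = 0 - 192 = -192
Since D < 0: two complex conjugate roots (no real roots)


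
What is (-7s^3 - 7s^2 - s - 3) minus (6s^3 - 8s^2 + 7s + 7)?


Distribute the minus sign:
  (-7s^3 - 7s^2 - s - 3)
- (6s^3 - 8s^2 + 7s + 7)
Negate second polynomial: -6s^3 + 8s^2 - 7s - 7
Add: -13s^3 + s^2 - 8s - 10


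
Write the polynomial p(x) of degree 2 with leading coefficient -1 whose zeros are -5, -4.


p(x) = -(x + 5)(x + 4)
Expand: -x^2 - 9x - 20


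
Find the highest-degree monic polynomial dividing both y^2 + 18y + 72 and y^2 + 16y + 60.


Factor each:
  y^2 + 18y + 72 = (y + 6)(y + 12)
  y^2 + 16y + 60 = (y + 6)(y + 10)
Common monic factor: y + 6


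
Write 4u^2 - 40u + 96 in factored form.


Roots satisfy r1 + r2 = -b/a = 10 and r1*r2 = c/a = 24.
So r1 = 6, r2 = 4.
4u^2 - 40u + 96 = 4(u - r1)(u - r2) = 4(u - 6)(u - 4)


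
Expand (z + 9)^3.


Expand (z + 9)^3 by repeated multiplication:
  (z + 9)^2 = z^2 + 18z + 81
= z^3 + 27z^2 + 243z + 729
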